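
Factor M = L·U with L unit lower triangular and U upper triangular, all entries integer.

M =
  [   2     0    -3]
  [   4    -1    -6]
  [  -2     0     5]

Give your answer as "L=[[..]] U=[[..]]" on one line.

L=[[1,0,0],[2,1,0],[-1,0,1]] U=[[2,0,-3],[0,-1,0],[0,0,2]]

  row1 -= 2·row0 → [0,-1,0]
  row2 -= -1·row0 → [0,0,2]
  row2 -= 0·row1 → [0,0,2]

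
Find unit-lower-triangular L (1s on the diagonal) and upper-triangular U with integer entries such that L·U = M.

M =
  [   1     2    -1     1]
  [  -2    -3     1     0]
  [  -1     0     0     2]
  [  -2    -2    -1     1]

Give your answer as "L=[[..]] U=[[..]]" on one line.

  row1 -= -2·row0 → [0,1,-1,2]
  row2 -= -1·row0 → [0,2,-1,3]
  row3 -= -2·row0 → [0,2,-3,3]
  row2 -= 2·row1 → [0,0,1,-1]
  row3 -= 2·row1 → [0,0,-1,-1]
  row3 -= -1·row2 → [0,0,0,-2]

L=[[1,0,0,0],[-2,1,0,0],[-1,2,1,0],[-2,2,-1,1]] U=[[1,2,-1,1],[0,1,-1,2],[0,0,1,-1],[0,0,0,-2]]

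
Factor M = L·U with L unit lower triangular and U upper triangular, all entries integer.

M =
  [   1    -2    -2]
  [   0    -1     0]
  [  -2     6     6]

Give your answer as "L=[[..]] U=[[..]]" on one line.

L=[[1,0,0],[0,1,0],[-2,-2,1]] U=[[1,-2,-2],[0,-1,0],[0,0,2]]

  row1 -= 0·row0 → [0,-1,0]
  row2 -= -2·row0 → [0,2,2]
  row2 -= -2·row1 → [0,0,2]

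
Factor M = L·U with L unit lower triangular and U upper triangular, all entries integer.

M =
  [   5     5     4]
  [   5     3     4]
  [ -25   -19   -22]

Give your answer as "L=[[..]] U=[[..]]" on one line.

  R1 -= 1·R0 → [0,-2,0]
  R2 -= -5·R0 → [0,6,-2]
  R2 -= -3·R1 → [0,0,-2]

L=[[1,0,0],[1,1,0],[-5,-3,1]] U=[[5,5,4],[0,-2,0],[0,0,-2]]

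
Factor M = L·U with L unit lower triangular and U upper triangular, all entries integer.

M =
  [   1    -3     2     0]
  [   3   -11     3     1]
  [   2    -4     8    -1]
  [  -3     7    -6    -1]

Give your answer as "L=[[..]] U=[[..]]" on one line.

L=[[1,0,0,0],[3,1,0,0],[2,-1,1,0],[-3,1,3,1]] U=[[1,-3,2,0],[0,-2,-3,1],[0,0,1,0],[0,0,0,-2]]

  r1 -= 3·r0 → [0,-2,-3,1]
  r2 -= 2·r0 → [0,2,4,-1]
  r3 -= -3·r0 → [0,-2,0,-1]
  r2 -= -1·r1 → [0,0,1,0]
  r3 -= 1·r1 → [0,0,3,-2]
  r3 -= 3·r2 → [0,0,0,-2]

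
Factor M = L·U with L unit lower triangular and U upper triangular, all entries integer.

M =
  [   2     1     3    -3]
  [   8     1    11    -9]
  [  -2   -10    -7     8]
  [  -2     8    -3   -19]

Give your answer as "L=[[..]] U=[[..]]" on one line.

L=[[1,0,0,0],[4,1,0,0],[-1,3,1,0],[-1,-3,3,1]] U=[[2,1,3,-3],[0,-3,-1,3],[0,0,-1,-4],[0,0,0,-1]]

  R1 -= 4·R0 → [0,-3,-1,3]
  R2 -= -1·R0 → [0,-9,-4,5]
  R3 -= -1·R0 → [0,9,0,-22]
  R2 -= 3·R1 → [0,0,-1,-4]
  R3 -= -3·R1 → [0,0,-3,-13]
  R3 -= 3·R2 → [0,0,0,-1]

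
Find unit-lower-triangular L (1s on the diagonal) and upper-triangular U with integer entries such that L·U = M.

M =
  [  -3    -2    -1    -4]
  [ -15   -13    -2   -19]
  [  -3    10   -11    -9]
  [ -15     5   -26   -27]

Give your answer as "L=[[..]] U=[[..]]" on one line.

L=[[1,0,0,0],[5,1,0,0],[1,-4,1,0],[5,-5,-3,1]] U=[[-3,-2,-1,-4],[0,-3,3,1],[0,0,2,-1],[0,0,0,-5]]

  R1 -= 5·R0 → [0,-3,3,1]
  R2 -= 1·R0 → [0,12,-10,-5]
  R3 -= 5·R0 → [0,15,-21,-7]
  R2 -= -4·R1 → [0,0,2,-1]
  R3 -= -5·R1 → [0,0,-6,-2]
  R3 -= -3·R2 → [0,0,0,-5]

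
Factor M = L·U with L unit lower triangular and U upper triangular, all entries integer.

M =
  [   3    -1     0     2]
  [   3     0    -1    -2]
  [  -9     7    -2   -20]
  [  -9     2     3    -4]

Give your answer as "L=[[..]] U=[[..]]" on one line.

L=[[1,0,0,0],[1,1,0,0],[-3,4,1,0],[-3,-1,1,1]] U=[[3,-1,0,2],[0,1,-1,-4],[0,0,2,2],[0,0,0,-4]]

  r1 -= 1·r0 → [0,1,-1,-4]
  r2 -= -3·r0 → [0,4,-2,-14]
  r3 -= -3·r0 → [0,-1,3,2]
  r2 -= 4·r1 → [0,0,2,2]
  r3 -= -1·r1 → [0,0,2,-2]
  r3 -= 1·r2 → [0,0,0,-4]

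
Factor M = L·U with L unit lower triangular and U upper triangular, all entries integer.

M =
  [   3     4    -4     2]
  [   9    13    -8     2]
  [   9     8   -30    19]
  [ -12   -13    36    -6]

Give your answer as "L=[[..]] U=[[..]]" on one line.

L=[[1,0,0,0],[3,1,0,0],[3,-4,1,0],[-4,3,-4,1]] U=[[3,4,-4,2],[0,1,4,-4],[0,0,-2,-3],[0,0,0,2]]

  row1 -= 3·row0 → [0,1,4,-4]
  row2 -= 3·row0 → [0,-4,-18,13]
  row3 -= -4·row0 → [0,3,20,2]
  row2 -= -4·row1 → [0,0,-2,-3]
  row3 -= 3·row1 → [0,0,8,14]
  row3 -= -4·row2 → [0,0,0,2]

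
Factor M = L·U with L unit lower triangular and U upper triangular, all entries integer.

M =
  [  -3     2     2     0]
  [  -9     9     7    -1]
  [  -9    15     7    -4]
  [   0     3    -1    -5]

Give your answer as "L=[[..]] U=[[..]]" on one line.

L=[[1,0,0,0],[3,1,0,0],[3,3,1,0],[0,1,1,1]] U=[[-3,2,2,0],[0,3,1,-1],[0,0,-2,-1],[0,0,0,-3]]

  R1 -= 3·R0 → [0,3,1,-1]
  R2 -= 3·R0 → [0,9,1,-4]
  R3 -= 0·R0 → [0,3,-1,-5]
  R2 -= 3·R1 → [0,0,-2,-1]
  R3 -= 1·R1 → [0,0,-2,-4]
  R3 -= 1·R2 → [0,0,0,-3]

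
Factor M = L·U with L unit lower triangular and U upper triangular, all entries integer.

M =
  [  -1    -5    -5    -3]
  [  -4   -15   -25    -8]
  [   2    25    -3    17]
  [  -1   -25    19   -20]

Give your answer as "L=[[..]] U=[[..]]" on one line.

  R1 -= 4·R0 → [0,5,-5,4]
  R2 -= -2·R0 → [0,15,-13,11]
  R3 -= 1·R0 → [0,-20,24,-17]
  R2 -= 3·R1 → [0,0,2,-1]
  R3 -= -4·R1 → [0,0,4,-1]
  R3 -= 2·R2 → [0,0,0,1]

L=[[1,0,0,0],[4,1,0,0],[-2,3,1,0],[1,-4,2,1]] U=[[-1,-5,-5,-3],[0,5,-5,4],[0,0,2,-1],[0,0,0,1]]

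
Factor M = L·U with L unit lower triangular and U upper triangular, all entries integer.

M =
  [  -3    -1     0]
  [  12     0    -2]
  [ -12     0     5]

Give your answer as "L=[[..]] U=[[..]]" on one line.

L=[[1,0,0],[-4,1,0],[4,-1,1]] U=[[-3,-1,0],[0,-4,-2],[0,0,3]]

  R1 -= -4·R0 → [0,-4,-2]
  R2 -= 4·R0 → [0,4,5]
  R2 -= -1·R1 → [0,0,3]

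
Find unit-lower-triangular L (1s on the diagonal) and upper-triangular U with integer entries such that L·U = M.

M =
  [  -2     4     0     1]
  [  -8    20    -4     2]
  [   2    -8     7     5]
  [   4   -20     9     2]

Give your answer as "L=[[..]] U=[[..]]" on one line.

L=[[1,0,0,0],[4,1,0,0],[-1,-1,1,0],[-2,-3,-1,1]] U=[[-2,4,0,1],[0,4,-4,-2],[0,0,3,4],[0,0,0,2]]

  r1 -= 4·r0 → [0,4,-4,-2]
  r2 -= -1·r0 → [0,-4,7,6]
  r3 -= -2·r0 → [0,-12,9,4]
  r2 -= -1·r1 → [0,0,3,4]
  r3 -= -3·r1 → [0,0,-3,-2]
  r3 -= -1·r2 → [0,0,0,2]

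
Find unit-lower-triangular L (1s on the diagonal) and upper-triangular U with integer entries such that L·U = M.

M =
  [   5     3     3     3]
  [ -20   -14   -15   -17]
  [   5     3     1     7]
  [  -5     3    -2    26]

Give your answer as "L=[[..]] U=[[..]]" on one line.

  row1 -= -4·row0 → [0,-2,-3,-5]
  row2 -= 1·row0 → [0,0,-2,4]
  row3 -= -1·row0 → [0,6,1,29]
  row2 -= 0·row1 → [0,0,-2,4]
  row3 -= -3·row1 → [0,0,-8,14]
  row3 -= 4·row2 → [0,0,0,-2]

L=[[1,0,0,0],[-4,1,0,0],[1,0,1,0],[-1,-3,4,1]] U=[[5,3,3,3],[0,-2,-3,-5],[0,0,-2,4],[0,0,0,-2]]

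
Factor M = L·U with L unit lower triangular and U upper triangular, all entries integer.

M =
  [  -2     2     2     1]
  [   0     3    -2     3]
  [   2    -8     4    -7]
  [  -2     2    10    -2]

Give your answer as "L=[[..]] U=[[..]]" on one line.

L=[[1,0,0,0],[0,1,0,0],[-1,-2,1,0],[1,0,4,1]] U=[[-2,2,2,1],[0,3,-2,3],[0,0,2,0],[0,0,0,-3]]

  row1 -= 0·row0 → [0,3,-2,3]
  row2 -= -1·row0 → [0,-6,6,-6]
  row3 -= 1·row0 → [0,0,8,-3]
  row2 -= -2·row1 → [0,0,2,0]
  row3 -= 0·row1 → [0,0,8,-3]
  row3 -= 4·row2 → [0,0,0,-3]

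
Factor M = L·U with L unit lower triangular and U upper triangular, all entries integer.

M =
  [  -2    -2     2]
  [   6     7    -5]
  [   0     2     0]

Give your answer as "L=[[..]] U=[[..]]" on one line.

L=[[1,0,0],[-3,1,0],[0,2,1]] U=[[-2,-2,2],[0,1,1],[0,0,-2]]

  R1 -= -3·R0 → [0,1,1]
  R2 -= 0·R0 → [0,2,0]
  R2 -= 2·R1 → [0,0,-2]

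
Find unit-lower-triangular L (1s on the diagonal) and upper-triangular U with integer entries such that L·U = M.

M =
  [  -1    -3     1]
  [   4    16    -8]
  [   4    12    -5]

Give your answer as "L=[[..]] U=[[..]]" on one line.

  row1 -= -4·row0 → [0,4,-4]
  row2 -= -4·row0 → [0,0,-1]
  row2 -= 0·row1 → [0,0,-1]

L=[[1,0,0],[-4,1,0],[-4,0,1]] U=[[-1,-3,1],[0,4,-4],[0,0,-1]]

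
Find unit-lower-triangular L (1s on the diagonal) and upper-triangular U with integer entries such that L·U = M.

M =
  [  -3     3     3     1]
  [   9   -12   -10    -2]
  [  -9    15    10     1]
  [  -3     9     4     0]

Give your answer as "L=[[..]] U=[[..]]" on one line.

  r1 -= -3·r0 → [0,-3,-1,1]
  r2 -= 3·r0 → [0,6,1,-2]
  r3 -= 1·r0 → [0,6,1,-1]
  r2 -= -2·r1 → [0,0,-1,0]
  r3 -= -2·r1 → [0,0,-1,1]
  r3 -= 1·r2 → [0,0,0,1]

L=[[1,0,0,0],[-3,1,0,0],[3,-2,1,0],[1,-2,1,1]] U=[[-3,3,3,1],[0,-3,-1,1],[0,0,-1,0],[0,0,0,1]]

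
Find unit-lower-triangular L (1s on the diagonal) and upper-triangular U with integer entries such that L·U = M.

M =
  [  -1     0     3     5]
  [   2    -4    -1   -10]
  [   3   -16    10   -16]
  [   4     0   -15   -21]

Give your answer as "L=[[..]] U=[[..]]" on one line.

L=[[1,0,0,0],[-2,1,0,0],[-3,4,1,0],[-4,0,3,1]] U=[[-1,0,3,5],[0,-4,5,0],[0,0,-1,-1],[0,0,0,2]]

  row1 -= -2·row0 → [0,-4,5,0]
  row2 -= -3·row0 → [0,-16,19,-1]
  row3 -= -4·row0 → [0,0,-3,-1]
  row2 -= 4·row1 → [0,0,-1,-1]
  row3 -= 0·row1 → [0,0,-3,-1]
  row3 -= 3·row2 → [0,0,0,2]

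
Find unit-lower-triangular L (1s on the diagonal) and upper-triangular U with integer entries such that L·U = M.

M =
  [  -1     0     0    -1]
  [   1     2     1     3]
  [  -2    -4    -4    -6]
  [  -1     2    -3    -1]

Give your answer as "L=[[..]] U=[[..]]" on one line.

L=[[1,0,0,0],[-1,1,0,0],[2,-2,1,0],[1,1,2,1]] U=[[-1,0,0,-1],[0,2,1,2],[0,0,-2,0],[0,0,0,-2]]

  r1 -= -1·r0 → [0,2,1,2]
  r2 -= 2·r0 → [0,-4,-4,-4]
  r3 -= 1·r0 → [0,2,-3,0]
  r2 -= -2·r1 → [0,0,-2,0]
  r3 -= 1·r1 → [0,0,-4,-2]
  r3 -= 2·r2 → [0,0,0,-2]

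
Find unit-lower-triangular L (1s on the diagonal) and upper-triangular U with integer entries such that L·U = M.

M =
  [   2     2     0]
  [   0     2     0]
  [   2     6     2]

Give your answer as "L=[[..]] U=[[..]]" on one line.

  r1 -= 0·r0 → [0,2,0]
  r2 -= 1·r0 → [0,4,2]
  r2 -= 2·r1 → [0,0,2]

L=[[1,0,0],[0,1,0],[1,2,1]] U=[[2,2,0],[0,2,0],[0,0,2]]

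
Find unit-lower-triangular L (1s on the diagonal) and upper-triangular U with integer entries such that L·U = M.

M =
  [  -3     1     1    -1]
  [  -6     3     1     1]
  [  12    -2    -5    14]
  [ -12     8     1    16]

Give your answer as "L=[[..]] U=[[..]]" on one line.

  r1 -= 2·r0 → [0,1,-1,3]
  r2 -= -4·r0 → [0,2,-1,10]
  r3 -= 4·r0 → [0,4,-3,20]
  r2 -= 2·r1 → [0,0,1,4]
  r3 -= 4·r1 → [0,0,1,8]
  r3 -= 1·r2 → [0,0,0,4]

L=[[1,0,0,0],[2,1,0,0],[-4,2,1,0],[4,4,1,1]] U=[[-3,1,1,-1],[0,1,-1,3],[0,0,1,4],[0,0,0,4]]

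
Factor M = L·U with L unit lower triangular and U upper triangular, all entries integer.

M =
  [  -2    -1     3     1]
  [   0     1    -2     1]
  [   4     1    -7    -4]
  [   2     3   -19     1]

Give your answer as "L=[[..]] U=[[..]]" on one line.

L=[[1,0,0,0],[0,1,0,0],[-2,-1,1,0],[-1,2,4,1]] U=[[-2,-1,3,1],[0,1,-2,1],[0,0,-3,-1],[0,0,0,4]]

  r1 -= 0·r0 → [0,1,-2,1]
  r2 -= -2·r0 → [0,-1,-1,-2]
  r3 -= -1·r0 → [0,2,-16,2]
  r2 -= -1·r1 → [0,0,-3,-1]
  r3 -= 2·r1 → [0,0,-12,0]
  r3 -= 4·r2 → [0,0,0,4]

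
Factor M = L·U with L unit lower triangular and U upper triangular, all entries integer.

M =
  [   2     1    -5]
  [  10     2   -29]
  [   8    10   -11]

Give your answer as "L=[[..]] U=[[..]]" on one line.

L=[[1,0,0],[5,1,0],[4,-2,1]] U=[[2,1,-5],[0,-3,-4],[0,0,1]]

  r1 -= 5·r0 → [0,-3,-4]
  r2 -= 4·r0 → [0,6,9]
  r2 -= -2·r1 → [0,0,1]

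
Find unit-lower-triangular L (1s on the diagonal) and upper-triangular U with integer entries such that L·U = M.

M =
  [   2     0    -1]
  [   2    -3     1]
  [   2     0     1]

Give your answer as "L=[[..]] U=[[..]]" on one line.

L=[[1,0,0],[1,1,0],[1,0,1]] U=[[2,0,-1],[0,-3,2],[0,0,2]]

  R1 -= 1·R0 → [0,-3,2]
  R2 -= 1·R0 → [0,0,2]
  R2 -= 0·R1 → [0,0,2]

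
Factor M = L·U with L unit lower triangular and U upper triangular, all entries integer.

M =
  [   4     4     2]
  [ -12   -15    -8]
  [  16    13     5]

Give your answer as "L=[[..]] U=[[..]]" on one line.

  R1 -= -3·R0 → [0,-3,-2]
  R2 -= 4·R0 → [0,-3,-3]
  R2 -= 1·R1 → [0,0,-1]

L=[[1,0,0],[-3,1,0],[4,1,1]] U=[[4,4,2],[0,-3,-2],[0,0,-1]]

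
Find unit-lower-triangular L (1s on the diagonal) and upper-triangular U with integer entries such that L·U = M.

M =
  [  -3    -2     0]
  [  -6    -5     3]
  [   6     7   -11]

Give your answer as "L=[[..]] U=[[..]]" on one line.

  r1 -= 2·r0 → [0,-1,3]
  r2 -= -2·r0 → [0,3,-11]
  r2 -= -3·r1 → [0,0,-2]

L=[[1,0,0],[2,1,0],[-2,-3,1]] U=[[-3,-2,0],[0,-1,3],[0,0,-2]]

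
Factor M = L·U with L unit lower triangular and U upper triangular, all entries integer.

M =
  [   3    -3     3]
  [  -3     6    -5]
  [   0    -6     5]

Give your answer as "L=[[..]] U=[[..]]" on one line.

L=[[1,0,0],[-1,1,0],[0,-2,1]] U=[[3,-3,3],[0,3,-2],[0,0,1]]

  R1 -= -1·R0 → [0,3,-2]
  R2 -= 0·R0 → [0,-6,5]
  R2 -= -2·R1 → [0,0,1]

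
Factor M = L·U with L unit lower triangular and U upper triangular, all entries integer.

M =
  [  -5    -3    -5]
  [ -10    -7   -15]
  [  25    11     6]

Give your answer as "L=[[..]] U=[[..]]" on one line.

  r1 -= 2·r0 → [0,-1,-5]
  r2 -= -5·r0 → [0,-4,-19]
  r2 -= 4·r1 → [0,0,1]

L=[[1,0,0],[2,1,0],[-5,4,1]] U=[[-5,-3,-5],[0,-1,-5],[0,0,1]]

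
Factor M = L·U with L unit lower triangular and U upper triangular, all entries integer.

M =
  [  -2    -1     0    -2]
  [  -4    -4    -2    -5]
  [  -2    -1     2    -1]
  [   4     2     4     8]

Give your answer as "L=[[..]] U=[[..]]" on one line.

  r1 -= 2·r0 → [0,-2,-2,-1]
  r2 -= 1·r0 → [0,0,2,1]
  r3 -= -2·r0 → [0,0,4,4]
  r2 -= 0·r1 → [0,0,2,1]
  r3 -= 0·r1 → [0,0,4,4]
  r3 -= 2·r2 → [0,0,0,2]

L=[[1,0,0,0],[2,1,0,0],[1,0,1,0],[-2,0,2,1]] U=[[-2,-1,0,-2],[0,-2,-2,-1],[0,0,2,1],[0,0,0,2]]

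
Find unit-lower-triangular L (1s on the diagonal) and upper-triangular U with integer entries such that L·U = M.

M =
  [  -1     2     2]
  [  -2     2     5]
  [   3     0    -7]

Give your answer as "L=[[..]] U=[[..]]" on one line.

  r1 -= 2·r0 → [0,-2,1]
  r2 -= -3·r0 → [0,6,-1]
  r2 -= -3·r1 → [0,0,2]

L=[[1,0,0],[2,1,0],[-3,-3,1]] U=[[-1,2,2],[0,-2,1],[0,0,2]]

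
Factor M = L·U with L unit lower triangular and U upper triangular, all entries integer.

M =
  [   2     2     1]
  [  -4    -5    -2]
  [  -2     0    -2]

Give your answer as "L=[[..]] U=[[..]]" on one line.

  R1 -= -2·R0 → [0,-1,0]
  R2 -= -1·R0 → [0,2,-1]
  R2 -= -2·R1 → [0,0,-1]

L=[[1,0,0],[-2,1,0],[-1,-2,1]] U=[[2,2,1],[0,-1,0],[0,0,-1]]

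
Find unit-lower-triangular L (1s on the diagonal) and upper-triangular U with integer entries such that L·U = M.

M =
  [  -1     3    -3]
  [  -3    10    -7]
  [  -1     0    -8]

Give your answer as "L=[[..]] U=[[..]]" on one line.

L=[[1,0,0],[3,1,0],[1,-3,1]] U=[[-1,3,-3],[0,1,2],[0,0,1]]

  r1 -= 3·r0 → [0,1,2]
  r2 -= 1·r0 → [0,-3,-5]
  r2 -= -3·r1 → [0,0,1]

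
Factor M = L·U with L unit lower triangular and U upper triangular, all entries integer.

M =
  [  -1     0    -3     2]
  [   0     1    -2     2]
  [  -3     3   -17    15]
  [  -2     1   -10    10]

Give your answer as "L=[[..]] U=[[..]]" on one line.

L=[[1,0,0,0],[0,1,0,0],[3,3,1,0],[2,1,1,1]] U=[[-1,0,-3,2],[0,1,-2,2],[0,0,-2,3],[0,0,0,1]]

  r1 -= 0·r0 → [0,1,-2,2]
  r2 -= 3·r0 → [0,3,-8,9]
  r3 -= 2·r0 → [0,1,-4,6]
  r2 -= 3·r1 → [0,0,-2,3]
  r3 -= 1·r1 → [0,0,-2,4]
  r3 -= 1·r2 → [0,0,0,1]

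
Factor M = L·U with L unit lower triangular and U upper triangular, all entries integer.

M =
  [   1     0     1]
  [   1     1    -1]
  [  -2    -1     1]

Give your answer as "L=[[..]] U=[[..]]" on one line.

L=[[1,0,0],[1,1,0],[-2,-1,1]] U=[[1,0,1],[0,1,-2],[0,0,1]]

  R1 -= 1·R0 → [0,1,-2]
  R2 -= -2·R0 → [0,-1,3]
  R2 -= -1·R1 → [0,0,1]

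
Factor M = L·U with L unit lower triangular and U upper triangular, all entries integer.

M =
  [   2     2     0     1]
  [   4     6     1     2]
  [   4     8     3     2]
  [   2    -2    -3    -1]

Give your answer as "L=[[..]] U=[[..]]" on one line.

  R1 -= 2·R0 → [0,2,1,0]
  R2 -= 2·R0 → [0,4,3,0]
  R3 -= 1·R0 → [0,-4,-3,-2]
  R2 -= 2·R1 → [0,0,1,0]
  R3 -= -2·R1 → [0,0,-1,-2]
  R3 -= -1·R2 → [0,0,0,-2]

L=[[1,0,0,0],[2,1,0,0],[2,2,1,0],[1,-2,-1,1]] U=[[2,2,0,1],[0,2,1,0],[0,0,1,0],[0,0,0,-2]]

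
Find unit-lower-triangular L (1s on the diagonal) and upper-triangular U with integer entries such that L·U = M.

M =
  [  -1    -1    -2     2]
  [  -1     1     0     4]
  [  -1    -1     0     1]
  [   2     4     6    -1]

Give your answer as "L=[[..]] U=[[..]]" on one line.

L=[[1,0,0,0],[1,1,0,0],[1,0,1,0],[-2,1,0,1]] U=[[-1,-1,-2,2],[0,2,2,2],[0,0,2,-1],[0,0,0,1]]

  row1 -= 1·row0 → [0,2,2,2]
  row2 -= 1·row0 → [0,0,2,-1]
  row3 -= -2·row0 → [0,2,2,3]
  row2 -= 0·row1 → [0,0,2,-1]
  row3 -= 1·row1 → [0,0,0,1]
  row3 -= 0·row2 → [0,0,0,1]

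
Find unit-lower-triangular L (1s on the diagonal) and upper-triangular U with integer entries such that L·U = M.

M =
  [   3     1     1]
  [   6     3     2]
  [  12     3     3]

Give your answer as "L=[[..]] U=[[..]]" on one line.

  r1 -= 2·r0 → [0,1,0]
  r2 -= 4·r0 → [0,-1,-1]
  r2 -= -1·r1 → [0,0,-1]

L=[[1,0,0],[2,1,0],[4,-1,1]] U=[[3,1,1],[0,1,0],[0,0,-1]]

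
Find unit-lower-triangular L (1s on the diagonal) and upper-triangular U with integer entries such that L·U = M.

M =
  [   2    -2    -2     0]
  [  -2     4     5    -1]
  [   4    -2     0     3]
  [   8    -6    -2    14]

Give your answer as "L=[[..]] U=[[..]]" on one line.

  row1 -= -1·row0 → [0,2,3,-1]
  row2 -= 2·row0 → [0,2,4,3]
  row3 -= 4·row0 → [0,2,6,14]
  row2 -= 1·row1 → [0,0,1,4]
  row3 -= 1·row1 → [0,0,3,15]
  row3 -= 3·row2 → [0,0,0,3]

L=[[1,0,0,0],[-1,1,0,0],[2,1,1,0],[4,1,3,1]] U=[[2,-2,-2,0],[0,2,3,-1],[0,0,1,4],[0,0,0,3]]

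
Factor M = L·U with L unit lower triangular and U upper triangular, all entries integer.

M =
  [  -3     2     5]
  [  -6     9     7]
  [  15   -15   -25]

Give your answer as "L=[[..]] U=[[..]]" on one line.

  row1 -= 2·row0 → [0,5,-3]
  row2 -= -5·row0 → [0,-5,0]
  row2 -= -1·row1 → [0,0,-3]

L=[[1,0,0],[2,1,0],[-5,-1,1]] U=[[-3,2,5],[0,5,-3],[0,0,-3]]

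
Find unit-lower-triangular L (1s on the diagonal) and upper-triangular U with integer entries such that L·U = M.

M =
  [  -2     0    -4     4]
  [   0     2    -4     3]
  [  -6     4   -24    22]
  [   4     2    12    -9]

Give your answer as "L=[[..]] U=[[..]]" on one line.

L=[[1,0,0,0],[0,1,0,0],[3,2,1,0],[-2,1,-2,1]] U=[[-2,0,-4,4],[0,2,-4,3],[0,0,-4,4],[0,0,0,4]]

  R1 -= 0·R0 → [0,2,-4,3]
  R2 -= 3·R0 → [0,4,-12,10]
  R3 -= -2·R0 → [0,2,4,-1]
  R2 -= 2·R1 → [0,0,-4,4]
  R3 -= 1·R1 → [0,0,8,-4]
  R3 -= -2·R2 → [0,0,0,4]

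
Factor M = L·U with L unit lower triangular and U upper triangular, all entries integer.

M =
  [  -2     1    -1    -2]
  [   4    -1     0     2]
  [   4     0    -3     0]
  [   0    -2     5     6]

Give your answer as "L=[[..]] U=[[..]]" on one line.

L=[[1,0,0,0],[-2,1,0,0],[-2,2,1,0],[0,-2,-1,1]] U=[[-2,1,-1,-2],[0,1,-2,-2],[0,0,-1,0],[0,0,0,2]]

  row1 -= -2·row0 → [0,1,-2,-2]
  row2 -= -2·row0 → [0,2,-5,-4]
  row3 -= 0·row0 → [0,-2,5,6]
  row2 -= 2·row1 → [0,0,-1,0]
  row3 -= -2·row1 → [0,0,1,2]
  row3 -= -1·row2 → [0,0,0,2]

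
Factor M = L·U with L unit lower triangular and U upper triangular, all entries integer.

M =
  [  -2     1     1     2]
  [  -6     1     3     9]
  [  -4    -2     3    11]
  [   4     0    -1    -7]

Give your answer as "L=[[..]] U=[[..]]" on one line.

L=[[1,0,0,0],[3,1,0,0],[2,2,1,0],[-2,-1,1,1]] U=[[-2,1,1,2],[0,-2,0,3],[0,0,1,1],[0,0,0,-1]]

  r1 -= 3·r0 → [0,-2,0,3]
  r2 -= 2·r0 → [0,-4,1,7]
  r3 -= -2·r0 → [0,2,1,-3]
  r2 -= 2·r1 → [0,0,1,1]
  r3 -= -1·r1 → [0,0,1,0]
  r3 -= 1·r2 → [0,0,0,-1]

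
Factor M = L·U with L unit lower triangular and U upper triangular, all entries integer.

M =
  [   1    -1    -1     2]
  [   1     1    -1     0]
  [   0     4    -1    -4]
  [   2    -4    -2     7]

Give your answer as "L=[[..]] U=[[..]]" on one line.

  row1 -= 1·row0 → [0,2,0,-2]
  row2 -= 0·row0 → [0,4,-1,-4]
  row3 -= 2·row0 → [0,-2,0,3]
  row2 -= 2·row1 → [0,0,-1,0]
  row3 -= -1·row1 → [0,0,0,1]
  row3 -= 0·row2 → [0,0,0,1]

L=[[1,0,0,0],[1,1,0,0],[0,2,1,0],[2,-1,0,1]] U=[[1,-1,-1,2],[0,2,0,-2],[0,0,-1,0],[0,0,0,1]]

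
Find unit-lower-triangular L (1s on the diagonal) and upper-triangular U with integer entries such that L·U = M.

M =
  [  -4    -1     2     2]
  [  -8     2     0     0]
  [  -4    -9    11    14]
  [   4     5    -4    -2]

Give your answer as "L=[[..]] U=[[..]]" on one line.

L=[[1,0,0,0],[2,1,0,0],[1,-2,1,0],[-1,1,2,1]] U=[[-4,-1,2,2],[0,4,-4,-4],[0,0,1,4],[0,0,0,-4]]

  row1 -= 2·row0 → [0,4,-4,-4]
  row2 -= 1·row0 → [0,-8,9,12]
  row3 -= -1·row0 → [0,4,-2,0]
  row2 -= -2·row1 → [0,0,1,4]
  row3 -= 1·row1 → [0,0,2,4]
  row3 -= 2·row2 → [0,0,0,-4]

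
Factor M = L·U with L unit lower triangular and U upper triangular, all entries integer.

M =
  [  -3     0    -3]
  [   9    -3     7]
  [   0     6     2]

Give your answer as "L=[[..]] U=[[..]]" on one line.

  row1 -= -3·row0 → [0,-3,-2]
  row2 -= 0·row0 → [0,6,2]
  row2 -= -2·row1 → [0,0,-2]

L=[[1,0,0],[-3,1,0],[0,-2,1]] U=[[-3,0,-3],[0,-3,-2],[0,0,-2]]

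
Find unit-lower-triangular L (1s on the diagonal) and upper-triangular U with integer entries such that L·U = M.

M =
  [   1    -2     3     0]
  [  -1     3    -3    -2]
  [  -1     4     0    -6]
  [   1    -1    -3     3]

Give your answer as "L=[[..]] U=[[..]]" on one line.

  r1 -= -1·r0 → [0,1,0,-2]
  r2 -= -1·r0 → [0,2,3,-6]
  r3 -= 1·r0 → [0,1,-6,3]
  r2 -= 2·r1 → [0,0,3,-2]
  r3 -= 1·r1 → [0,0,-6,5]
  r3 -= -2·r2 → [0,0,0,1]

L=[[1,0,0,0],[-1,1,0,0],[-1,2,1,0],[1,1,-2,1]] U=[[1,-2,3,0],[0,1,0,-2],[0,0,3,-2],[0,0,0,1]]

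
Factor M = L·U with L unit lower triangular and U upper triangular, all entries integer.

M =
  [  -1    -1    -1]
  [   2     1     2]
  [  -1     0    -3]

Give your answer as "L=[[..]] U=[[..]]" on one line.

L=[[1,0,0],[-2,1,0],[1,-1,1]] U=[[-1,-1,-1],[0,-1,0],[0,0,-2]]

  row1 -= -2·row0 → [0,-1,0]
  row2 -= 1·row0 → [0,1,-2]
  row2 -= -1·row1 → [0,0,-2]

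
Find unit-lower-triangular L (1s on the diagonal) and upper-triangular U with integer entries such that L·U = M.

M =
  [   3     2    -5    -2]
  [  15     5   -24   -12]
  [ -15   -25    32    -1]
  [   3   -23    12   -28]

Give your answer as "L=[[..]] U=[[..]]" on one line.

L=[[1,0,0,0],[5,1,0,0],[-5,3,1,0],[1,5,3,1]] U=[[3,2,-5,-2],[0,-5,1,-2],[0,0,4,-5],[0,0,0,-1]]

  r1 -= 5·r0 → [0,-5,1,-2]
  r2 -= -5·r0 → [0,-15,7,-11]
  r3 -= 1·r0 → [0,-25,17,-26]
  r2 -= 3·r1 → [0,0,4,-5]
  r3 -= 5·r1 → [0,0,12,-16]
  r3 -= 3·r2 → [0,0,0,-1]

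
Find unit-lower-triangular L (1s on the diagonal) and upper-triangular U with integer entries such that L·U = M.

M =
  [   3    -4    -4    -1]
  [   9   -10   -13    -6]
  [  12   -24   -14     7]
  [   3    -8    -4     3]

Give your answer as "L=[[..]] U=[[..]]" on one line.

L=[[1,0,0,0],[3,1,0,0],[4,-4,1,0],[1,-2,1,1]] U=[[3,-4,-4,-1],[0,2,-1,-3],[0,0,-2,-1],[0,0,0,-1]]

  row1 -= 3·row0 → [0,2,-1,-3]
  row2 -= 4·row0 → [0,-8,2,11]
  row3 -= 1·row0 → [0,-4,0,4]
  row2 -= -4·row1 → [0,0,-2,-1]
  row3 -= -2·row1 → [0,0,-2,-2]
  row3 -= 1·row2 → [0,0,0,-1]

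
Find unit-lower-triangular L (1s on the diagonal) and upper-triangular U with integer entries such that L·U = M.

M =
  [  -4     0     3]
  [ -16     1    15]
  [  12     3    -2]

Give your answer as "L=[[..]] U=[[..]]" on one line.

  r1 -= 4·r0 → [0,1,3]
  r2 -= -3·r0 → [0,3,7]
  r2 -= 3·r1 → [0,0,-2]

L=[[1,0,0],[4,1,0],[-3,3,1]] U=[[-4,0,3],[0,1,3],[0,0,-2]]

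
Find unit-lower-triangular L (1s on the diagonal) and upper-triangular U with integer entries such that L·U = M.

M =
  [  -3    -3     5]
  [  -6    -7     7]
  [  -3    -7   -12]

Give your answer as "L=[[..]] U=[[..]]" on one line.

  R1 -= 2·R0 → [0,-1,-3]
  R2 -= 1·R0 → [0,-4,-17]
  R2 -= 4·R1 → [0,0,-5]

L=[[1,0,0],[2,1,0],[1,4,1]] U=[[-3,-3,5],[0,-1,-3],[0,0,-5]]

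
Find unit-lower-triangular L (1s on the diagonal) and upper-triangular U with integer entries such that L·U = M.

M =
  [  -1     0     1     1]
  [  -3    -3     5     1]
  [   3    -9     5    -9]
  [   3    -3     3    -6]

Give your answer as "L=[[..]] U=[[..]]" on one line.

  row1 -= 3·row0 → [0,-3,2,-2]
  row2 -= -3·row0 → [0,-9,8,-6]
  row3 -= -3·row0 → [0,-3,6,-3]
  row2 -= 3·row1 → [0,0,2,0]
  row3 -= 1·row1 → [0,0,4,-1]
  row3 -= 2·row2 → [0,0,0,-1]

L=[[1,0,0,0],[3,1,0,0],[-3,3,1,0],[-3,1,2,1]] U=[[-1,0,1,1],[0,-3,2,-2],[0,0,2,0],[0,0,0,-1]]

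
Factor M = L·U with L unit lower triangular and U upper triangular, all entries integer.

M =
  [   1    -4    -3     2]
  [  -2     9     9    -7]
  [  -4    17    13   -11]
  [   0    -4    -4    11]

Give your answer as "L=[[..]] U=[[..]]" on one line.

  R1 -= -2·R0 → [0,1,3,-3]
  R2 -= -4·R0 → [0,1,1,-3]
  R3 -= 0·R0 → [0,-4,-4,11]
  R2 -= 1·R1 → [0,0,-2,0]
  R3 -= -4·R1 → [0,0,8,-1]
  R3 -= -4·R2 → [0,0,0,-1]

L=[[1,0,0,0],[-2,1,0,0],[-4,1,1,0],[0,-4,-4,1]] U=[[1,-4,-3,2],[0,1,3,-3],[0,0,-2,0],[0,0,0,-1]]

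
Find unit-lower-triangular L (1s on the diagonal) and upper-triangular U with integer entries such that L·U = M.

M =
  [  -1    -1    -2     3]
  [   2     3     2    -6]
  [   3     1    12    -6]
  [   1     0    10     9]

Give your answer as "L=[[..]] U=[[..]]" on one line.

  row1 -= -2·row0 → [0,1,-2,0]
  row2 -= -3·row0 → [0,-2,6,3]
  row3 -= -1·row0 → [0,-1,8,12]
  row2 -= -2·row1 → [0,0,2,3]
  row3 -= -1·row1 → [0,0,6,12]
  row3 -= 3·row2 → [0,0,0,3]

L=[[1,0,0,0],[-2,1,0,0],[-3,-2,1,0],[-1,-1,3,1]] U=[[-1,-1,-2,3],[0,1,-2,0],[0,0,2,3],[0,0,0,3]]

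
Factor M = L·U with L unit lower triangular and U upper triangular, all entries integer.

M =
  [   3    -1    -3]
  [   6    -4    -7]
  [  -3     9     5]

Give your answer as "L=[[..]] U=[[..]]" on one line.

L=[[1,0,0],[2,1,0],[-1,-4,1]] U=[[3,-1,-3],[0,-2,-1],[0,0,-2]]

  R1 -= 2·R0 → [0,-2,-1]
  R2 -= -1·R0 → [0,8,2]
  R2 -= -4·R1 → [0,0,-2]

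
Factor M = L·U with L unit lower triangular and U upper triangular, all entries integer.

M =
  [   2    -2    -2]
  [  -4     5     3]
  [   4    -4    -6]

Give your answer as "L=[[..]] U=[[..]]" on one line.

  R1 -= -2·R0 → [0,1,-1]
  R2 -= 2·R0 → [0,0,-2]
  R2 -= 0·R1 → [0,0,-2]

L=[[1,0,0],[-2,1,0],[2,0,1]] U=[[2,-2,-2],[0,1,-1],[0,0,-2]]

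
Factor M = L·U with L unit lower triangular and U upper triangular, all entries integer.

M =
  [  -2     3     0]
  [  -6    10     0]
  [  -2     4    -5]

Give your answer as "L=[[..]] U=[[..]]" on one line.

L=[[1,0,0],[3,1,0],[1,1,1]] U=[[-2,3,0],[0,1,0],[0,0,-5]]

  R1 -= 3·R0 → [0,1,0]
  R2 -= 1·R0 → [0,1,-5]
  R2 -= 1·R1 → [0,0,-5]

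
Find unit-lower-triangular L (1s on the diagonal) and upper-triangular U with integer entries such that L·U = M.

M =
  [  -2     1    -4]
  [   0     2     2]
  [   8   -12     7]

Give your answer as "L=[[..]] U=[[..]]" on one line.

L=[[1,0,0],[0,1,0],[-4,-4,1]] U=[[-2,1,-4],[0,2,2],[0,0,-1]]

  r1 -= 0·r0 → [0,2,2]
  r2 -= -4·r0 → [0,-8,-9]
  r2 -= -4·r1 → [0,0,-1]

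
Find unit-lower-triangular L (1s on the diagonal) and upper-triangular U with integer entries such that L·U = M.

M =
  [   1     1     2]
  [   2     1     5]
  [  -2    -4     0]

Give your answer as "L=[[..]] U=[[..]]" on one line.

L=[[1,0,0],[2,1,0],[-2,2,1]] U=[[1,1,2],[0,-1,1],[0,0,2]]

  row1 -= 2·row0 → [0,-1,1]
  row2 -= -2·row0 → [0,-2,4]
  row2 -= 2·row1 → [0,0,2]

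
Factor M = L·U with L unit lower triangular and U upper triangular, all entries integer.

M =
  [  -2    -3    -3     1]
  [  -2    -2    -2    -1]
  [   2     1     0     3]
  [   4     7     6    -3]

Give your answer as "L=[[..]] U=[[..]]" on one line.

L=[[1,0,0,0],[1,1,0,0],[-1,-2,1,0],[-2,1,1,1]] U=[[-2,-3,-3,1],[0,1,1,-2],[0,0,-1,0],[0,0,0,1]]

  r1 -= 1·r0 → [0,1,1,-2]
  r2 -= -1·r0 → [0,-2,-3,4]
  r3 -= -2·r0 → [0,1,0,-1]
  r2 -= -2·r1 → [0,0,-1,0]
  r3 -= 1·r1 → [0,0,-1,1]
  r3 -= 1·r2 → [0,0,0,1]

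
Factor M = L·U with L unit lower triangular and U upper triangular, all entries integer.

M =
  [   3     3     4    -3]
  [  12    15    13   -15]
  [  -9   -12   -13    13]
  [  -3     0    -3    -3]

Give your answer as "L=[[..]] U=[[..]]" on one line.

  R1 -= 4·R0 → [0,3,-3,-3]
  R2 -= -3·R0 → [0,-3,-1,4]
  R3 -= -1·R0 → [0,3,1,-6]
  R2 -= -1·R1 → [0,0,-4,1]
  R3 -= 1·R1 → [0,0,4,-3]
  R3 -= -1·R2 → [0,0,0,-2]

L=[[1,0,0,0],[4,1,0,0],[-3,-1,1,0],[-1,1,-1,1]] U=[[3,3,4,-3],[0,3,-3,-3],[0,0,-4,1],[0,0,0,-2]]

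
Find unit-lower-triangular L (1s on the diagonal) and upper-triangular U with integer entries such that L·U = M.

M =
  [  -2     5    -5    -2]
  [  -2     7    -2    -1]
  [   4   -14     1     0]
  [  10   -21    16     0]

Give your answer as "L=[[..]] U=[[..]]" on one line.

L=[[1,0,0,0],[1,1,0,0],[-2,-2,1,0],[-5,2,5,1]] U=[[-2,5,-5,-2],[0,2,3,1],[0,0,-3,-2],[0,0,0,-2]]

  r1 -= 1·r0 → [0,2,3,1]
  r2 -= -2·r0 → [0,-4,-9,-4]
  r3 -= -5·r0 → [0,4,-9,-10]
  r2 -= -2·r1 → [0,0,-3,-2]
  r3 -= 2·r1 → [0,0,-15,-12]
  r3 -= 5·r2 → [0,0,0,-2]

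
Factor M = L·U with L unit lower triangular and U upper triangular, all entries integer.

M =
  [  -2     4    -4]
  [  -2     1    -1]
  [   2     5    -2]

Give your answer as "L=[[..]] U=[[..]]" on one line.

  R1 -= 1·R0 → [0,-3,3]
  R2 -= -1·R0 → [0,9,-6]
  R2 -= -3·R1 → [0,0,3]

L=[[1,0,0],[1,1,0],[-1,-3,1]] U=[[-2,4,-4],[0,-3,3],[0,0,3]]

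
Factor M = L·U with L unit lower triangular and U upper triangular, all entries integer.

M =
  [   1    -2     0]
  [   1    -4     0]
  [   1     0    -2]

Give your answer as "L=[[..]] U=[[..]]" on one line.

L=[[1,0,0],[1,1,0],[1,-1,1]] U=[[1,-2,0],[0,-2,0],[0,0,-2]]

  row1 -= 1·row0 → [0,-2,0]
  row2 -= 1·row0 → [0,2,-2]
  row2 -= -1·row1 → [0,0,-2]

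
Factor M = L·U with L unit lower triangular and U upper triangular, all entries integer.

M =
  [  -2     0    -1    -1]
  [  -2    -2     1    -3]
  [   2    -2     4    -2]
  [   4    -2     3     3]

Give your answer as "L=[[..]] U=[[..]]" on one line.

  r1 -= 1·r0 → [0,-2,2,-2]
  r2 -= -1·r0 → [0,-2,3,-3]
  r3 -= -2·r0 → [0,-2,1,1]
  r2 -= 1·r1 → [0,0,1,-1]
  r3 -= 1·r1 → [0,0,-1,3]
  r3 -= -1·r2 → [0,0,0,2]

L=[[1,0,0,0],[1,1,0,0],[-1,1,1,0],[-2,1,-1,1]] U=[[-2,0,-1,-1],[0,-2,2,-2],[0,0,1,-1],[0,0,0,2]]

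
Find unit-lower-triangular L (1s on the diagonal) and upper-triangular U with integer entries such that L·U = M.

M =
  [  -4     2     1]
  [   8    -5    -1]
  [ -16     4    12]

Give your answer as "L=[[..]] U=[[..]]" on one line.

  r1 -= -2·r0 → [0,-1,1]
  r2 -= 4·r0 → [0,-4,8]
  r2 -= 4·r1 → [0,0,4]

L=[[1,0,0],[-2,1,0],[4,4,1]] U=[[-4,2,1],[0,-1,1],[0,0,4]]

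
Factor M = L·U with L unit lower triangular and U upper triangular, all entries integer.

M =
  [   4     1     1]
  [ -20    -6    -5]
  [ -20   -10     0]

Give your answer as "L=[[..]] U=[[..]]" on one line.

  R1 -= -5·R0 → [0,-1,0]
  R2 -= -5·R0 → [0,-5,5]
  R2 -= 5·R1 → [0,0,5]

L=[[1,0,0],[-5,1,0],[-5,5,1]] U=[[4,1,1],[0,-1,0],[0,0,5]]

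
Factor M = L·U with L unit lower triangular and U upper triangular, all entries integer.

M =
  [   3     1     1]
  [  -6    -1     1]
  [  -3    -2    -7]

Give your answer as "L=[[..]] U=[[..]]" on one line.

  r1 -= -2·r0 → [0,1,3]
  r2 -= -1·r0 → [0,-1,-6]
  r2 -= -1·r1 → [0,0,-3]

L=[[1,0,0],[-2,1,0],[-1,-1,1]] U=[[3,1,1],[0,1,3],[0,0,-3]]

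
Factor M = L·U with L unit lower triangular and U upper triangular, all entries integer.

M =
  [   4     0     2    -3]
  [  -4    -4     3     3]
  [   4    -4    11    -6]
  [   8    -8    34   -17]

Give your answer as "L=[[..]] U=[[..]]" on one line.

L=[[1,0,0,0],[-1,1,0,0],[1,1,1,0],[2,2,5,1]] U=[[4,0,2,-3],[0,-4,5,0],[0,0,4,-3],[0,0,0,4]]

  R1 -= -1·R0 → [0,-4,5,0]
  R2 -= 1·R0 → [0,-4,9,-3]
  R3 -= 2·R0 → [0,-8,30,-11]
  R2 -= 1·R1 → [0,0,4,-3]
  R3 -= 2·R1 → [0,0,20,-11]
  R3 -= 5·R2 → [0,0,0,4]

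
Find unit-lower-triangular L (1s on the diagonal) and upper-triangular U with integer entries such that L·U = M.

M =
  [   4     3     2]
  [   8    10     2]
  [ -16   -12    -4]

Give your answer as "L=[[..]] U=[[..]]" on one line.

  r1 -= 2·r0 → [0,4,-2]
  r2 -= -4·r0 → [0,0,4]
  r2 -= 0·r1 → [0,0,4]

L=[[1,0,0],[2,1,0],[-4,0,1]] U=[[4,3,2],[0,4,-2],[0,0,4]]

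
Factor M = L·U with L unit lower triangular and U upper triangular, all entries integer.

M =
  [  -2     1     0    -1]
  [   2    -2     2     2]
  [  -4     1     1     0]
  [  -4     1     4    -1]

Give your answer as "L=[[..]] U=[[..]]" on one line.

  r1 -= -1·r0 → [0,-1,2,1]
  r2 -= 2·r0 → [0,-1,1,2]
  r3 -= 2·r0 → [0,-1,4,1]
  r2 -= 1·r1 → [0,0,-1,1]
  r3 -= 1·r1 → [0,0,2,0]
  r3 -= -2·r2 → [0,0,0,2]

L=[[1,0,0,0],[-1,1,0,0],[2,1,1,0],[2,1,-2,1]] U=[[-2,1,0,-1],[0,-1,2,1],[0,0,-1,1],[0,0,0,2]]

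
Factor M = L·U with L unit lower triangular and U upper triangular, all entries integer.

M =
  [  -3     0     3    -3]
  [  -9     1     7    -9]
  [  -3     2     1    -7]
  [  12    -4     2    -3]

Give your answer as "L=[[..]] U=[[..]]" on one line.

  row1 -= 3·row0 → [0,1,-2,0]
  row2 -= 1·row0 → [0,2,-2,-4]
  row3 -= -4·row0 → [0,-4,14,-15]
  row2 -= 2·row1 → [0,0,2,-4]
  row3 -= -4·row1 → [0,0,6,-15]
  row3 -= 3·row2 → [0,0,0,-3]

L=[[1,0,0,0],[3,1,0,0],[1,2,1,0],[-4,-4,3,1]] U=[[-3,0,3,-3],[0,1,-2,0],[0,0,2,-4],[0,0,0,-3]]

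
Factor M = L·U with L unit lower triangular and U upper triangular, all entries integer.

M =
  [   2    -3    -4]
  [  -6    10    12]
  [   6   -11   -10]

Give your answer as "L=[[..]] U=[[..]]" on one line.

  R1 -= -3·R0 → [0,1,0]
  R2 -= 3·R0 → [0,-2,2]
  R2 -= -2·R1 → [0,0,2]

L=[[1,0,0],[-3,1,0],[3,-2,1]] U=[[2,-3,-4],[0,1,0],[0,0,2]]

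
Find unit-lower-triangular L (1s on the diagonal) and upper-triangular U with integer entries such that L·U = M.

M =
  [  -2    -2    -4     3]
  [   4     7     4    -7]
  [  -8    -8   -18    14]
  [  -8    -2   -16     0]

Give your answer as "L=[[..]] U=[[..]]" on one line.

L=[[1,0,0,0],[-2,1,0,0],[4,0,1,0],[4,2,-4,1]] U=[[-2,-2,-4,3],[0,3,-4,-1],[0,0,-2,2],[0,0,0,-2]]

  R1 -= -2·R0 → [0,3,-4,-1]
  R2 -= 4·R0 → [0,0,-2,2]
  R3 -= 4·R0 → [0,6,0,-12]
  R2 -= 0·R1 → [0,0,-2,2]
  R3 -= 2·R1 → [0,0,8,-10]
  R3 -= -4·R2 → [0,0,0,-2]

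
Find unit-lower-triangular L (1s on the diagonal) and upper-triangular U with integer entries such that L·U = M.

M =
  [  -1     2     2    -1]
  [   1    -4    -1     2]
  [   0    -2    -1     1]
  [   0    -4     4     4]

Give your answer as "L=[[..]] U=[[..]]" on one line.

L=[[1,0,0,0],[-1,1,0,0],[0,1,1,0],[0,2,-1,1]] U=[[-1,2,2,-1],[0,-2,1,1],[0,0,-2,0],[0,0,0,2]]

  r1 -= -1·r0 → [0,-2,1,1]
  r2 -= 0·r0 → [0,-2,-1,1]
  r3 -= 0·r0 → [0,-4,4,4]
  r2 -= 1·r1 → [0,0,-2,0]
  r3 -= 2·r1 → [0,0,2,2]
  r3 -= -1·r2 → [0,0,0,2]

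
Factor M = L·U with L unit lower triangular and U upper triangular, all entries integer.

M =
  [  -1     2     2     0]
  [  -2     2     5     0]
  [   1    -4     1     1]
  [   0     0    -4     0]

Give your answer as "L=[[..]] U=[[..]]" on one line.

  R1 -= 2·R0 → [0,-2,1,0]
  R2 -= -1·R0 → [0,-2,3,1]
  R3 -= 0·R0 → [0,0,-4,0]
  R2 -= 1·R1 → [0,0,2,1]
  R3 -= 0·R1 → [0,0,-4,0]
  R3 -= -2·R2 → [0,0,0,2]

L=[[1,0,0,0],[2,1,0,0],[-1,1,1,0],[0,0,-2,1]] U=[[-1,2,2,0],[0,-2,1,0],[0,0,2,1],[0,0,0,2]]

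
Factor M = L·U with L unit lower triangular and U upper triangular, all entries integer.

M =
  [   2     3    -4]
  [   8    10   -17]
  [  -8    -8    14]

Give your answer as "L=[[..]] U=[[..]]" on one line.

L=[[1,0,0],[4,1,0],[-4,-2,1]] U=[[2,3,-4],[0,-2,-1],[0,0,-4]]

  r1 -= 4·r0 → [0,-2,-1]
  r2 -= -4·r0 → [0,4,-2]
  r2 -= -2·r1 → [0,0,-4]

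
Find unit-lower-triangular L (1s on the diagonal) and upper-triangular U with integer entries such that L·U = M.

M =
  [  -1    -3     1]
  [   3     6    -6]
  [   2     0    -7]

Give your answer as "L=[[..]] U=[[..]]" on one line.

  row1 -= -3·row0 → [0,-3,-3]
  row2 -= -2·row0 → [0,-6,-5]
  row2 -= 2·row1 → [0,0,1]

L=[[1,0,0],[-3,1,0],[-2,2,1]] U=[[-1,-3,1],[0,-3,-3],[0,0,1]]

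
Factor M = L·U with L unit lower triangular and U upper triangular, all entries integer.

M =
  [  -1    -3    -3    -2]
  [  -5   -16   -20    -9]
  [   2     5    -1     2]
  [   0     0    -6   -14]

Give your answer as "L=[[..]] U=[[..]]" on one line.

L=[[1,0,0,0],[5,1,0,0],[-2,1,1,0],[0,0,3,1]] U=[[-1,-3,-3,-2],[0,-1,-5,1],[0,0,-2,-3],[0,0,0,-5]]

  R1 -= 5·R0 → [0,-1,-5,1]
  R2 -= -2·R0 → [0,-1,-7,-2]
  R3 -= 0·R0 → [0,0,-6,-14]
  R2 -= 1·R1 → [0,0,-2,-3]
  R3 -= 0·R1 → [0,0,-6,-14]
  R3 -= 3·R2 → [0,0,0,-5]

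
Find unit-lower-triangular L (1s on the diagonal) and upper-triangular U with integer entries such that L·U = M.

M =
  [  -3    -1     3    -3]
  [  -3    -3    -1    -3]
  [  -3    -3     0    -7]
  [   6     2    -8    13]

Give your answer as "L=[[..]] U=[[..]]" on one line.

L=[[1,0,0,0],[1,1,0,0],[1,1,1,0],[-2,0,-2,1]] U=[[-3,-1,3,-3],[0,-2,-4,0],[0,0,1,-4],[0,0,0,-1]]

  R1 -= 1·R0 → [0,-2,-4,0]
  R2 -= 1·R0 → [0,-2,-3,-4]
  R3 -= -2·R0 → [0,0,-2,7]
  R2 -= 1·R1 → [0,0,1,-4]
  R3 -= 0·R1 → [0,0,-2,7]
  R3 -= -2·R2 → [0,0,0,-1]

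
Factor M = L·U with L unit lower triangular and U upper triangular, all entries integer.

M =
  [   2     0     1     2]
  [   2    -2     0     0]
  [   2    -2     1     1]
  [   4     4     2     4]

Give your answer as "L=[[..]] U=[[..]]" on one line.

L=[[1,0,0,0],[1,1,0,0],[1,1,1,0],[2,-2,-2,1]] U=[[2,0,1,2],[0,-2,-1,-2],[0,0,1,1],[0,0,0,-2]]

  r1 -= 1·r0 → [0,-2,-1,-2]
  r2 -= 1·r0 → [0,-2,0,-1]
  r3 -= 2·r0 → [0,4,0,0]
  r2 -= 1·r1 → [0,0,1,1]
  r3 -= -2·r1 → [0,0,-2,-4]
  r3 -= -2·r2 → [0,0,0,-2]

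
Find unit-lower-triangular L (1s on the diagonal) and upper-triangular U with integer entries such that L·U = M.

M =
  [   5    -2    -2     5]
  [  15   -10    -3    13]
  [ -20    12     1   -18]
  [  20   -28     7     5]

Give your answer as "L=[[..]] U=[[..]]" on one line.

L=[[1,0,0,0],[3,1,0,0],[-4,-1,1,0],[4,5,0,1]] U=[[5,-2,-2,5],[0,-4,3,-2],[0,0,-4,0],[0,0,0,-5]]

  R1 -= 3·R0 → [0,-4,3,-2]
  R2 -= -4·R0 → [0,4,-7,2]
  R3 -= 4·R0 → [0,-20,15,-15]
  R2 -= -1·R1 → [0,0,-4,0]
  R3 -= 5·R1 → [0,0,0,-5]
  R3 -= 0·R2 → [0,0,0,-5]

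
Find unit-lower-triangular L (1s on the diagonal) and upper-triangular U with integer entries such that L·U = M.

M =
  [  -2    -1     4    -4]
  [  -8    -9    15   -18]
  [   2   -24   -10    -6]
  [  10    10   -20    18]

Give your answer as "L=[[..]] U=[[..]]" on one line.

  r1 -= 4·r0 → [0,-5,-1,-2]
  r2 -= -1·r0 → [0,-25,-6,-10]
  r3 -= -5·r0 → [0,5,0,-2]
  r2 -= 5·r1 → [0,0,-1,0]
  r3 -= -1·r1 → [0,0,-1,-4]
  r3 -= 1·r2 → [0,0,0,-4]

L=[[1,0,0,0],[4,1,0,0],[-1,5,1,0],[-5,-1,1,1]] U=[[-2,-1,4,-4],[0,-5,-1,-2],[0,0,-1,0],[0,0,0,-4]]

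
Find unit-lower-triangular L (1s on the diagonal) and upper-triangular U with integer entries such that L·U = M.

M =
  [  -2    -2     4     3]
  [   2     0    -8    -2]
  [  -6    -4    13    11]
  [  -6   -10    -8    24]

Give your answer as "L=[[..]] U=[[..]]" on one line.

L=[[1,0,0,0],[-1,1,0,0],[3,-1,1,0],[3,2,4,1]] U=[[-2,-2,4,3],[0,-2,-4,1],[0,0,-3,3],[0,0,0,1]]

  row1 -= -1·row0 → [0,-2,-4,1]
  row2 -= 3·row0 → [0,2,1,2]
  row3 -= 3·row0 → [0,-4,-20,15]
  row2 -= -1·row1 → [0,0,-3,3]
  row3 -= 2·row1 → [0,0,-12,13]
  row3 -= 4·row2 → [0,0,0,1]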